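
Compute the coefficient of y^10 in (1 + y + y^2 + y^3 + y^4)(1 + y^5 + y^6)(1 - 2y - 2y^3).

-7

(1 + y + y^2 + y^3 + y^4) has coefficients 1,1,1,1,1 for degrees 0…4.
(1 + y^5 + y^6) has coefficients 1,0,0,0,0,1,1,0,0,0,0 for degrees 0…10.
Finally multiplying by (1 - 2y - 2y^3), the product of all factors after the first has coefficients 1,-2,0,-2,0,1,-1,-2,-2,-2,0 for degrees 0…10.
[y^10] = 1·0 + 1·(-2) + 1·(-2) + 1·(-2) + 1·(-1) = -7.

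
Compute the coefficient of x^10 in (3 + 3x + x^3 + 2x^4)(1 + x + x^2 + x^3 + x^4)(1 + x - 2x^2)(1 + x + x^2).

(3 + 3x + x^3 + 2x^4) has coefficients 3,3,0,1,2 for degrees 0…4.
(1 + x + x^2 + x^3 + x^4) has coefficients 1,1,1,1,1,0,0,0,0,0,0 for degrees 0…10.
Multiplying by (1 + x - 2x^2) gives running coefficients 1,2,0,0,0,-1,-2,0,0,0,0 for degrees 0…10.
Finally multiplying by (1 + x + x^2), the product of all factors after the first has coefficients 1,3,3,2,0,-1,-3,-3,-2,0,0 for degrees 0…10.
[x^10] = 3·0 + 3·0 + 1·(-3) + 2·(-3) = -9.

-9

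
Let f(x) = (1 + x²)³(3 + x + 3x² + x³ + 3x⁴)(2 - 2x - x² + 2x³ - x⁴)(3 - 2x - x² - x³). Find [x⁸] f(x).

(1 + x²)³ has coefficients 1,0,3,0,3,0,1 for degrees 0…6.
(3 + x + 3x² + x³ + 3x⁴) has coefficients 3,1,3,1,3,0,0,0,0 for degrees 0…8.
Multiplying by (2 - 2x - x² + 2x³ - x⁴) gives running coefficients 6,-4,1,1,0,-2,-4,5,-3 for degrees 0…8.
Finally multiplying by (3 - 2x - x² - x³), the product of all factors after the first has coefficients 18,-24,5,-1,1,-8,-9,25,-13 for degrees 0…8.
[x⁸] = 1·(-13) + 3·(-9) + 3·1 + 1·5 = -32.

-32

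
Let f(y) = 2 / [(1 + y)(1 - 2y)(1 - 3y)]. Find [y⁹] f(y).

Partial fractions give a closed form: a_n = (1/6)·(-1)^n + (-8/3)·2^n + (9/2)·3^n.
At n = 9: a_9 = 87208.

87208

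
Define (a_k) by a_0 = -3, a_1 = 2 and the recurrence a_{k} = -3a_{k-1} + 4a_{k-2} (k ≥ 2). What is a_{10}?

The ordinary generating function has denominator 1 + 3t - 4t^2.
Iterating the recurrence: a_0,…,a_{10} = -3, 2, -18, 62, -258, 1022, -4098, 16382, -65538, 262142, -1048578.

-1048578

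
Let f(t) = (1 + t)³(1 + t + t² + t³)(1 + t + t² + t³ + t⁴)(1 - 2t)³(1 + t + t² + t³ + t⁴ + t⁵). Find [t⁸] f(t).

(1 + t)³ has coefficients 1,3,3,1 for degrees 0…3.
(1 + t + t² + t³) has coefficients 1,1,1,1,0,0,0,0,0 for degrees 0…8.
Multiplying by (1 + t + t² + t³ + t⁴) gives running coefficients 1,2,3,4,4,3,2,1,0 for degrees 0…8.
Multiplying by (1 - 2t)³ gives running coefficients 1,-4,3,2,0,3,0,-7,-6 for degrees 0…8.
Finally multiplying by (1 + t + t² + t³ + t⁴ + t⁵), the product of all factors after the first has coefficients 1,-3,0,2,2,5,4,1,-8 for degrees 0…8.
[t⁸] = 1·(-8) + 3·1 + 3·4 + 1·5 = 12.

12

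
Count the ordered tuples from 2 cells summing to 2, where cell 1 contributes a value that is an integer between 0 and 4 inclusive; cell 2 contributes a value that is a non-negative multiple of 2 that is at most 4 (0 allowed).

2

The generating function for the choices is (1 + t + t² + t³ + t⁴)·(1 + t² + t⁴); the count is [t²].
(1 + t + t² + t³ + t⁴) has coefficients 1,1,1 for degrees 0…2.
(1 + t² + t⁴) has coefficients 1,0,1 for degrees 0…2.
[t²] = 1·1 + 1·0 + 1·1 = 2.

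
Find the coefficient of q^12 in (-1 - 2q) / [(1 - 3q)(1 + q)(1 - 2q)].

Partial fractions give a closed form: a_n = (-15/4)·3^n + (1/12)·(-1)^n + (8/3)·2^n.
At n = 12: a_12 = -1981981.

-1981981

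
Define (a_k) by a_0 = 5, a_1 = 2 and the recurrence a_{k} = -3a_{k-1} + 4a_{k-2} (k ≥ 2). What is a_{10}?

The ordinary generating function has denominator 1 + 3t - 4t^2.
Iterating the recurrence: a_0,…,a_{10} = 5, 2, 14, -34, 158, -610, 2462, -9826, 39326, -157282, 629150.

629150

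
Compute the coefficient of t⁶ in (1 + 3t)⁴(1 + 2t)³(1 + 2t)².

(1 + 3t)⁴ has coefficients 1,12,54,108,81 for degrees 0…4.
(1 + 2t)³ has coefficients 1,6,12,8,0,0,0 for degrees 0…6.
Finally multiplying by (1 + 2t)², the product of all factors after the first has coefficients 1,10,40,80,80,32,0 for degrees 0…6.
[t⁶] = 1·0 + 12·32 + 54·80 + 108·80 + 81·40 = 16584.

16584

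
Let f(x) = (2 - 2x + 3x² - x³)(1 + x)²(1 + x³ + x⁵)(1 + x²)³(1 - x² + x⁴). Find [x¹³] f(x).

12

(2 - 2x + 3x² - x³) has coefficients 2,-2,3,-1 for degrees 0…3.
(1 + x)² has coefficients 1,2,1,0,0,0,0,0,0,0,0,0,0,0 for degrees 0…13.
Multiplying by (1 + x³ + x⁵) gives running coefficients 1,2,1,1,2,2,2,1,0,0,0,0,0,0 for degrees 0…13.
Multiplying by (1 + x²)³ gives running coefficients 1,2,4,7,8,11,12,12,13,10,8,5,2,1 for degrees 0…13.
Finally multiplying by (1 - x² + x⁴), the product of all factors after the first has coefficients 1,2,3,5,5,6,8,8,9,9,7,7,7,6 for degrees 0…13.
[x¹³] = 2·6 − 2·7 + 3·7 − 1·7 = 12.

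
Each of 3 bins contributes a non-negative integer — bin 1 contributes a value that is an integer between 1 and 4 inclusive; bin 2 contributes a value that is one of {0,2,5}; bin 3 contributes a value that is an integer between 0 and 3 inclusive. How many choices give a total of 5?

The generating function for the choices is (q + q^2 + q^3 + q^4)·(1 + q^2 + q^5)·(1 + q + q^2 + q^3); the count is [q^5].
(q + q^2 + q^3 + q^4) has coefficients 0,1,1,1,1 for degrees 0…4.
(1 + q^2 + q^5) has coefficients 1,0,1,0,0,1 for degrees 0…5.
Finally multiplying by (1 + q + q^2 + q^3), the product of all factors after the first has coefficients 1,1,2,2,1,2 for degrees 0…5.
[q^5] = 1·1 + 1·2 + 1·2 + 1·1 = 6.

6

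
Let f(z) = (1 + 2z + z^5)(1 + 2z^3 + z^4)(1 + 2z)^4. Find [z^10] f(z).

56

(1 + 2z + z^5) has coefficients 1,2,0,0,0,1 for degrees 0…5.
(1 + 2z^3 + z^4) has coefficients 1,0,0,2,1,0,0,0,0,0,0 for degrees 0…10.
Finally multiplying by (1 + 2z)^4, the product of all factors after the first has coefficients 1,8,24,34,33,56,88,64,16,0,0 for degrees 0…10.
[z^10] = 1·0 + 2·0 + 1·56 = 56.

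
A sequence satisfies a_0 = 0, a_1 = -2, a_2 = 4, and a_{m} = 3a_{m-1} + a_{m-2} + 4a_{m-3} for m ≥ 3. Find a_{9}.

The ordinary generating function has denominator 1 - 3t - t^2 - 4t^3.
Iterating the recurrence: a_0,…,a_{9} = 0, -2, 4, 10, 26, 104, 378, 1342, 4820, 17314.

17314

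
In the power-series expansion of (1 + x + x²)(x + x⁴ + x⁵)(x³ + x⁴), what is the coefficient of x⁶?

2

(1 + x + x²) has coefficients 1,1,1 for degrees 0…2.
(x + x⁴ + x⁵) has coefficients 0,1,0,0,1,1,0 for degrees 0…6.
Finally multiplying by (x³ + x⁴), the product of all factors after the first has coefficients 0,0,0,0,1,1,0 for degrees 0…6.
[x⁶] = 1·0 + 1·1 + 1·1 = 2.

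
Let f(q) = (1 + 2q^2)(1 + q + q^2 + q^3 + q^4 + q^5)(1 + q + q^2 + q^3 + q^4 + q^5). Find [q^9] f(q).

(1 + 2q^2) has coefficients 1,0,2 for degrees 0…2.
(1 + q + q^2 + q^3 + q^4 + q^5) has coefficients 1,1,1,1,1,1,0,0,0,0 for degrees 0…9.
Finally multiplying by (1 + q + q^2 + q^3 + q^4 + q^5), the product of all factors after the first has coefficients 1,2,3,4,5,6,5,4,3,2 for degrees 0…9.
[q^9] = 1·2 + 2·4 = 10.

10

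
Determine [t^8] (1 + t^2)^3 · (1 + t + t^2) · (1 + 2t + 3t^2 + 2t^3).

(1 + t^2)^3 has coefficients 1,0,3,0,3,0,1 for degrees 0…6.
(1 + t + t^2) has coefficients 1,1,1,0,0,0,0,0,0 for degrees 0…8.
Finally multiplying by (1 + 2t + 3t^2 + 2t^3), the product of all factors after the first has coefficients 1,3,6,7,5,2,0,0,0 for degrees 0…8.
[t^8] = 1·0 + 3·0 + 3·5 + 1·6 = 21.

21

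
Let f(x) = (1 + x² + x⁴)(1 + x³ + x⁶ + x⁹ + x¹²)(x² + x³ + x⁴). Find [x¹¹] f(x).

3

(1 + x² + x⁴) has coefficients 1,0,1,0,1 for degrees 0…4.
(1 + x³ + x⁶ + x⁹ + x¹²) has coefficients 1,0,0,1,0,0,1,0,0,1,0,0 for degrees 0…11.
Finally multiplying by (x² + x³ + x⁴), the product of all factors after the first has coefficients 0,0,1,1,1,1,1,1,1,1,1,1 for degrees 0…11.
[x¹¹] = 1·1 + 1·1 + 1·1 = 3.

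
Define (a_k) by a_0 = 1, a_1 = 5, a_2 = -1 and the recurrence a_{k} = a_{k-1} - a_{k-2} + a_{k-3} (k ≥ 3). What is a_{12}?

The ordinary generating function has denominator 1 - x + x^2 - x^3.
Iterating the recurrence: a_0,…,a_{12} = 1, 5, -1, -5, 1, 5, -1, -5, 1, 5, -1, -5, 1.

1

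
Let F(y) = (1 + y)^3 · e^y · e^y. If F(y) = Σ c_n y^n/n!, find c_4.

The EGF product rule gives c_4 = Σ_{k_1+k_2+k_3=4} C(4; k_1,k_2,k_3) · ∏ g_i(k_i), where (1+y)^3 gives the falling factorial (3)_k; e^y gives (1)^k; e^y gives (1)^k.
g_1(k) for k = 0…4: 1, 3, 6, 6, 0.
g_2(k) for k = 0…4: 1, 1, 1, 1, 1.
g_3(k) for k = 0…4: 1, 1, 1, 1, 1.
First combine the last two factors: h(k) = Σ_j C(k,j)·g_2(j)·g_3(k−j) for k = 0…4: 1, 2, 4, 8, 16.
c_4 = Σ_k C(4,k)·g_1(k)·h(4−k) = 1·1·16 + 4·3·8 + 6·6·4 + 4·6·2 = 16 + 96 + 144 + 48 = 304.

304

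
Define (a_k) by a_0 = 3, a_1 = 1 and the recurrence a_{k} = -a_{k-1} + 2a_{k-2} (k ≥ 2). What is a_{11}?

The ordinary generating function has denominator 1 + q - 2q^2.
Iterating the recurrence: a_0,…,a_{11} = 3, 1, 5, -3, 13, -19, 45, -83, 173, -339, 685, -1363.

-1363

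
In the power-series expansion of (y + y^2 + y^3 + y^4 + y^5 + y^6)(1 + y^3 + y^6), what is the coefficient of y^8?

(y + y^2 + y^3 + y^4 + y^5 + y^6) has coefficients 0,1,1,1,1,1,1 for degrees 0…6.
(1 + y^3 + y^6) has coefficients 1,0,0,1,0,0,1,0,0 for degrees 0…8.
[y^8] = 1·0 + 1·1 + 1·0 + 1·0 + 1·1 + 1·0 = 2.

2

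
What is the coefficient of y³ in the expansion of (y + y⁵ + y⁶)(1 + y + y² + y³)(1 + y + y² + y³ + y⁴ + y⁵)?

3

(y + y⁵ + y⁶) has coefficients 0,1,0,0 for degrees 0…3.
(1 + y + y² + y³) has coefficients 1,1,1,1 for degrees 0…3.
Finally multiplying by (1 + y + y² + y³ + y⁴ + y⁵), the product of all factors after the first has coefficients 1,2,3,4 for degrees 0…3.
[y³] = 1·3 = 3.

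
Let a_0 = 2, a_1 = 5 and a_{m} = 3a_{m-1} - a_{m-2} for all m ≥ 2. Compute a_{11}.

The ordinary generating function has denominator 1 - 3y + y^2.
Iterating the recurrence: a_0,…,a_{11} = 2, 5, 13, 34, 89, 233, 610, 1597, 4181, 10946, 28657, 75025.

75025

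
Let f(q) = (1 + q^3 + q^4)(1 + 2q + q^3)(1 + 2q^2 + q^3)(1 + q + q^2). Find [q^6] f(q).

20

(1 + q^3 + q^4) has coefficients 1,0,0,1,1 for degrees 0…4.
(1 + 2q + q^3) has coefficients 1,2,0,1,0,0,0 for degrees 0…6.
Multiplying by (1 + 2q^2 + q^3) gives running coefficients 1,2,2,6,2,2,1 for degrees 0…6.
Finally multiplying by (1 + q + q^2), the product of all factors after the first has coefficients 1,3,5,10,10,10,5 for degrees 0…6.
[q^6] = 1·5 + 1·10 + 1·5 = 20.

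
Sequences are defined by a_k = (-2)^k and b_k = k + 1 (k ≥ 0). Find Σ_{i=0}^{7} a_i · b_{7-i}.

-54

The convolution is the x^7 coefficient of A(x)B(x).
Σ = 1·8 − 2·7 + 4·6 − 8·5 + 16·4 − 32·3 + 64·2 − 128·1 = -54.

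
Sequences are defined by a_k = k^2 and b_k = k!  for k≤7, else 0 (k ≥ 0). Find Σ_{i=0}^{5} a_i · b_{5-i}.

107

This is [x^5] in the product of the two ordinary generating functions.
Σ = 0·120 + 1·24 + 4·6 + 9·2 + 16·1 + 25·1 = 107.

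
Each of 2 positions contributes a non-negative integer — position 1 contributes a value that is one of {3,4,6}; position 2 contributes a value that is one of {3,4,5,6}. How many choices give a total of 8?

2

The generating function for the choices is (z^3 + z^4 + z^6)·(z^3 + z^4 + z^5 + z^6); the count is [z^8].
(z^3 + z^4 + z^6) has coefficients 0,0,0,1,1,0,1 for degrees 0…6.
(z^3 + z^4 + z^5 + z^6) has coefficients 0,0,0,1,1,1,1,0,0 for degrees 0…8.
[z^8] = 1·1 + 1·1 + 1·0 = 2.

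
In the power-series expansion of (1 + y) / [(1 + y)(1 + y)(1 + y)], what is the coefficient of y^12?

The denominator gives the recurrence a_n = −3a_(n−1) − 3a_(n−2) − a_(n−3) for n ≥ 3; the numerator fixes a_0 = 1, a_1 = -2, a_2 = 3.
Iterating: 1, -2, 3, -4, 5, -6, 7, -8, 9, -10, 11, -12, 13, so a_12 = 13.

13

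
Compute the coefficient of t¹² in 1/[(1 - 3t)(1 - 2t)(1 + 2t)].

The denominator gives the recurrence a_n = 3a_(n−1) + 4a_(n−2) − 12a_(n−3) for n ≥ 3; the numerator fixes a_0 = 1, a_1 = 3, a_2 = 13.
Iterating: 1, 3, 13, 39, 133, 399, 1261, 3783, 11605, 34815, 105469, 316407, 953317, so a_12 = 953317.

953317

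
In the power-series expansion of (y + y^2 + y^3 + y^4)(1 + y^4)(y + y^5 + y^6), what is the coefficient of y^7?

(y + y^2 + y^3 + y^4) has coefficients 0,1,1,1,1 for degrees 0…4.
(1 + y^4) has coefficients 1,0,0,0,1,0,0,0 for degrees 0…7.
Finally multiplying by (y + y^5 + y^6), the product of all factors after the first has coefficients 0,1,0,0,0,2,1,0 for degrees 0…7.
[y^7] = 1·1 + 1·2 + 1·0 + 1·0 = 3.

3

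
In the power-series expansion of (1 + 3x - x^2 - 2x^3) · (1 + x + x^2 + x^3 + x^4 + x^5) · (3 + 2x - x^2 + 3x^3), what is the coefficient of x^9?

(1 + 3x - x^2 - 2x^3) has coefficients 1,3,-1,-2 for degrees 0…3.
(1 + x + x^2 + x^3 + x^4 + x^5) has coefficients 1,1,1,1,1,1,0,0,0,0 for degrees 0…9.
Finally multiplying by (3 + 2x - x^2 + 3x^3), the product of all factors after the first has coefficients 3,5,4,7,7,7,4,2,3,0 for degrees 0…9.
[x^9] = 1·0 + 3·3 − 1·2 − 2·4 = -1.

-1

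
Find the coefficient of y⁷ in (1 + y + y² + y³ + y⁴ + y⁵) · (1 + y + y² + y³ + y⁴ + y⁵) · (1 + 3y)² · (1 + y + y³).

(1 + y + y² + y³ + y⁴ + y⁵) has coefficients 1,1,1,1,1,1 for degrees 0…5.
(1 + y + y² + y³ + y⁴ + y⁵) has coefficients 1,1,1,1,1,1,0,0 for degrees 0…7.
Multiplying by (1 + 3y)² gives running coefficients 1,7,16,16,16,16,15,9 for degrees 0…7.
Finally multiplying by (1 + y + y³), the product of all factors after the first has coefficients 1,8,23,33,39,48,47,40 for degrees 0…7.
[y⁷] = 1·40 + 1·47 + 1·48 + 1·39 + 1·33 + 1·23 = 230.

230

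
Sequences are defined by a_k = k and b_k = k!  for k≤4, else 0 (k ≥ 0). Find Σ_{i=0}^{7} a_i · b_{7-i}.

The convolution is the t^7 coefficient of A(t)B(t).
Σ = 0·0 + 1·0 + 2·0 + 3·24 + 4·6 + 5·2 + 6·1 + 7·1 = 119.

119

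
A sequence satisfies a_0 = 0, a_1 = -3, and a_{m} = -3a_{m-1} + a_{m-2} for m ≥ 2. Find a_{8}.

The ordinary generating function has denominator 1 + 3z - z^2.
Iterating the recurrence: a_0,…,a_{8} = 0, -3, 9, -30, 99, -327, 1080, -3567, 11781.

11781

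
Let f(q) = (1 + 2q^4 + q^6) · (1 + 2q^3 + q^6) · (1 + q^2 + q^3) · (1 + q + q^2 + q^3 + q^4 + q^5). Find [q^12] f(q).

(1 + 2q^4 + q^6) has coefficients 1,0,0,0,2,0,1 for degrees 0…6.
(1 + 2q^3 + q^6) has coefficients 1,0,0,2,0,0,1,0,0,0,0,0,0 for degrees 0…12.
Multiplying by (1 + q^2 + q^3) gives running coefficients 1,0,1,3,0,2,3,0,1,1,0,0,0 for degrees 0…12.
Finally multiplying by (1 + q + q^2 + q^3 + q^4 + q^5), the product of all factors after the first has coefficients 1,1,2,5,5,7,9,9,9,7,7,5,2 for degrees 0…12.
[q^12] = 1·2 + 2·9 + 1·9 = 29.

29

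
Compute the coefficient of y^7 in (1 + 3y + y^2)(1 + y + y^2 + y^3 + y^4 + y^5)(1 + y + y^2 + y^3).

(1 + 3y + y^2) has coefficients 1,3,1 for degrees 0…2.
(1 + y + y^2 + y^3 + y^4 + y^5) has coefficients 1,1,1,1,1,1,0,0 for degrees 0…7.
Finally multiplying by (1 + y + y^2 + y^3), the product of all factors after the first has coefficients 1,2,3,4,4,4,3,2 for degrees 0…7.
[y^7] = 1·2 + 3·3 + 1·4 = 15.

15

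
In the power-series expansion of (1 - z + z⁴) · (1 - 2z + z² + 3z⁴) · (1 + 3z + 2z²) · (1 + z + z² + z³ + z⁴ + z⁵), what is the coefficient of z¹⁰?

12

(1 - z + z⁴) has coefficients 1,-1,0,0,1 for degrees 0…4.
(1 - 2z + z² + 3z⁴) has coefficients 1,-2,1,0,3,0,0,0,0,0,0 for degrees 0…10.
Multiplying by (1 + 3z + 2z²) gives running coefficients 1,1,-3,-1,5,9,6,0,0,0,0 for degrees 0…10.
Finally multiplying by (1 + z + z² + z³ + z⁴ + z⁵), the product of all factors after the first has coefficients 1,2,-1,-2,3,12,17,16,19,20,15 for degrees 0…10.
[z¹⁰] = 1·15 − 1·20 + 1·17 = 12.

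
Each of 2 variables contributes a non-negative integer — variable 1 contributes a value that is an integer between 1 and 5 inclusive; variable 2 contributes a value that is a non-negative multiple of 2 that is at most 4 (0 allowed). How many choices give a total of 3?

The generating function for the choices is (y + y^2 + y^3 + y^4 + y^5)·(1 + y^2 + y^4); the count is [y^3].
(y + y^2 + y^3 + y^4 + y^5) has coefficients 0,1,1,1 for degrees 0…3.
(1 + y^2 + y^4) has coefficients 1,0,1,0 for degrees 0…3.
[y^3] = 1·1 + 1·0 + 1·1 = 2.

2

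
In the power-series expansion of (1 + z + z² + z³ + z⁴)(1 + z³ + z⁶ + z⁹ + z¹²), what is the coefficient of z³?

2

(1 + z + z² + z³ + z⁴) has coefficients 1,1,1,1 for degrees 0…3.
(1 + z³ + z⁶ + z⁹ + z¹²) has coefficients 1,0,0,1 for degrees 0…3.
[z³] = 1·1 + 1·0 + 1·0 + 1·1 = 2.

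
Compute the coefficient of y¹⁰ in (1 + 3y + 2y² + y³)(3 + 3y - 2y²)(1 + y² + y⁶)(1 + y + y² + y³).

25

(1 + 3y + 2y² + y³) has coefficients 1,3,2,1 for degrees 0…3.
(3 + 3y - 2y²) has coefficients 3,3,-2,0,0,0,0,0,0,0,0 for degrees 0…10.
Multiplying by (1 + y² + y⁶) gives running coefficients 3,3,1,3,-2,0,3,3,-2,0,0 for degrees 0…10.
Finally multiplying by (1 + y + y² + y³), the product of all factors after the first has coefficients 3,6,7,10,5,2,4,4,4,4,1 for degrees 0…10.
[y¹⁰] = 1·1 + 3·4 + 2·4 + 1·4 = 25.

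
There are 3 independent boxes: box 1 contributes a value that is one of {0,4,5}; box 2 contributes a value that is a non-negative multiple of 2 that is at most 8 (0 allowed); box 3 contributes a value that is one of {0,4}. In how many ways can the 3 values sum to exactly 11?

2

The generating function for the choices is (1 + y^4 + y^5)·(1 + y^2 + y^4 + y^6 + y^8)·(1 + y^4); the count is [y^11].
(1 + y^4 + y^5) has coefficients 1,0,0,0,1,1 for degrees 0…5.
(1 + y^2 + y^4 + y^6 + y^8) has coefficients 1,0,1,0,1,0,1,0,1,0,0,0 for degrees 0…11.
Finally multiplying by (1 + y^4), the product of all factors after the first has coefficients 1,0,1,0,2,0,2,0,2,0,1,0 for degrees 0…11.
[y^11] = 1·0 + 1·0 + 1·2 = 2.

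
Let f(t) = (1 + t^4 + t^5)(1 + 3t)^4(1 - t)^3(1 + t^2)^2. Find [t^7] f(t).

(1 + t^4 + t^5) has coefficients 1,0,0,0,1,1 for degrees 0…5.
(1 + 3t)^4 has coefficients 1,12,54,108,81,0,0,0 for degrees 0…7.
Multiplying by (1 - t)^3 gives running coefficients 1,9,21,-19,-93,27,135,-81 for degrees 0…7.
Finally multiplying by (1 + t^2)^2, the product of all factors after the first has coefficients 1,9,23,-1,-50,-2,-30,-46 for degrees 0…7.
[t^7] = 1·(-46) + 1·(-1) + 1·23 = -24.

-24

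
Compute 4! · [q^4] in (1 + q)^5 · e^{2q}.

1256

The EGF product rule gives c_4 = Σ_{k_1+k_2=4} C(4; k_1,k_2) · ∏ g_i(k_i), where (1+q)^5 gives the falling factorial (5)_k; e^{2q} gives (2)^k.
g_1(k) for k = 0…4: 1, 5, 20, 60, 120.
g_2(k) for k = 0…4: 1, 2, 4, 8, 16.
c_4 = Σ_k C(4,k)·g_1(k)·g_2(4−k) = 1·1·16 + 4·5·8 + 6·20·4 + 4·60·2 + 1·120·1 = 16 + 160 + 480 + 480 + 120 = 1256.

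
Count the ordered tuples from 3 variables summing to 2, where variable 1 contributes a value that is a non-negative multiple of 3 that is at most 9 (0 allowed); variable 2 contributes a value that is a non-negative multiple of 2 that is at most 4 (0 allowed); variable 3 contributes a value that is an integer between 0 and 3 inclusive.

The generating function for the choices is (1 + z^3 + z^6 + z^9)·(1 + z^2 + z^4)·(1 + z + z^2 + z^3); the count is [z^2].
(1 + z^3 + z^6 + z^9) has coefficients 1,0,0 for degrees 0…2.
(1 + z^2 + z^4) has coefficients 1,0,1 for degrees 0…2.
Finally multiplying by (1 + z + z^2 + z^3), the product of all factors after the first has coefficients 1,1,2 for degrees 0…2.
[z^2] = 1·2 = 2.

2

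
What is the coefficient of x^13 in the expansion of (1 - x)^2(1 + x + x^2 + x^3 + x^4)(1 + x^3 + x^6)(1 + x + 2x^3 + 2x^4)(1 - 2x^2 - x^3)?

(1 - x)^2 has coefficients 1,-2,1 for degrees 0…2.
(1 + x + x^2 + x^3 + x^4) has coefficients 1,1,1,1,1,0,0,0,0,0,0,0,0,0 for degrees 0…13.
Multiplying by (1 + x^3 + x^6) gives running coefficients 1,1,1,2,2,1,2,2,1,1,1,0,0,0 for degrees 0…13.
Multiplying by (1 + x + 2x^3 + 2x^4) gives running coefficients 1,2,2,5,8,7,9,12,9,8,10,7,4,4 for degrees 0…13.
Finally multiplying by (1 - 2x^2 - x^3), the product of all factors after the first has coefficients 1,2,0,0,2,-5,-12,-10,-16,-25,-20,-18,-24,-20 for degrees 0…13.
[x^13] = 1·(-20) − 2·(-24) + 1·(-18) = 10.

10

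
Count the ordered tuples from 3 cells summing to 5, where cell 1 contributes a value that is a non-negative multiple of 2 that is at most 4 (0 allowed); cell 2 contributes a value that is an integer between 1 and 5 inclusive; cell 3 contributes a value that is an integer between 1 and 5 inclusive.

The generating function for the choices is (1 + z^2 + z^4)·(z + z^2 + z^3 + z^4 + z^5)·(z + z^2 + z^3 + z^4 + z^5); the count is [z^5].
(1 + z^2 + z^4) has coefficients 1,0,1,0,1 for degrees 0…4.
(z + z^2 + z^3 + z^4 + z^5) has coefficients 0,1,1,1,1,1 for degrees 0…5.
Finally multiplying by (z + z^2 + z^3 + z^4 + z^5), the product of all factors after the first has coefficients 0,0,1,2,3,4 for degrees 0…5.
[z^5] = 1·4 + 1·2 + 1·0 = 6.

6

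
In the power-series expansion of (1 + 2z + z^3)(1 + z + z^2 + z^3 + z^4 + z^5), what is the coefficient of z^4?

4

(1 + 2z + z^3) has coefficients 1,2,0,1 for degrees 0…3.
(1 + z + z^2 + z^3 + z^4 + z^5) has coefficients 1,1,1,1,1 for degrees 0…4.
[z^4] = 1·1 + 2·1 + 1·1 = 4.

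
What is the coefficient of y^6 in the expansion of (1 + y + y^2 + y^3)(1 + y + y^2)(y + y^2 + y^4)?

6

(1 + y + y^2 + y^3) has coefficients 1,1,1,1 for degrees 0…3.
(1 + y + y^2) has coefficients 1,1,1,0,0,0,0 for degrees 0…6.
Finally multiplying by (y + y^2 + y^4), the product of all factors after the first has coefficients 0,1,2,2,2,1,1 for degrees 0…6.
[y^6] = 1·1 + 1·1 + 1·2 + 1·2 = 6.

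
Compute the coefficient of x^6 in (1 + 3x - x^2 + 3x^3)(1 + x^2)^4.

(1 + 3x - x^2 + 3x^3) has coefficients 1,3,-1,3 for degrees 0…3.
(1 + x^2)^4 has coefficients 1,0,4,0,6,0,4 for degrees 0…6.
[x^6] = 1·4 + 3·0 − 1·6 + 3·0 = -2.

-2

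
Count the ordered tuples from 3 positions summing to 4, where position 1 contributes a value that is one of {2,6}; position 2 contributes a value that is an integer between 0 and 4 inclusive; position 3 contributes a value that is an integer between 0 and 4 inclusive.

The generating function for the choices is (y² + y⁶)·(1 + y + y² + y³ + y⁴)·(1 + y + y² + y³ + y⁴); the count is [y⁴].
(y² + y⁶) has coefficients 0,0,1,0,0 for degrees 0…4.
(1 + y + y² + y³ + y⁴) has coefficients 1,1,1,1,1 for degrees 0…4.
Finally multiplying by (1 + y + y² + y³ + y⁴), the product of all factors after the first has coefficients 1,2,3,4,5 for degrees 0…4.
[y⁴] = 1·3 = 3.

3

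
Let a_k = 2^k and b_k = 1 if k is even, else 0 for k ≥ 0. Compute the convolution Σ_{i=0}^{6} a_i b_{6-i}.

Write out a_i and b_{6-i} for i = 0,…,6 and sum the products.
Σ = 1·1 + 2·0 + 4·1 + 8·0 + 16·1 + 32·0 + 64·1 = 85.

85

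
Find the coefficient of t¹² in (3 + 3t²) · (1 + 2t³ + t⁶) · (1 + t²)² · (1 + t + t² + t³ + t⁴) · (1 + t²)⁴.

(3 + 3t²) has coefficients 3,0,3 for degrees 0…2.
(1 + 2t³ + t⁶) has coefficients 1,0,0,2,0,0,1,0,0,0,0,0,0 for degrees 0…12.
Multiplying by (1 + t²)² gives running coefficients 1,0,2,2,1,4,1,2,2,0,1,0,0 for degrees 0…12.
Multiplying by (1 + t + t² + t³ + t⁴) gives running coefficients 1,1,3,5,6,9,10,10,10,9,6,5,3 for degrees 0…12.
Finally multiplying by (1 + t²)⁴, the product of all factors after the first has coefficients 1,1,7,9,24,35,56,80,99,124,133,142,133 for degrees 0…12.
[t¹²] = 3·133 + 3·133 = 798.

798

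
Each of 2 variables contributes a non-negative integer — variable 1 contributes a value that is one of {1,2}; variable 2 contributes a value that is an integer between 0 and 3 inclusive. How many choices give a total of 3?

2

The generating function for the choices is (q + q^2)·(1 + q + q^2 + q^3); the count is [q^3].
(q + q^2) has coefficients 0,1,1 for degrees 0…2.
(1 + q + q^2 + q^3) has coefficients 1,1,1,1 for degrees 0…3.
[q^3] = 1·1 + 1·1 = 2.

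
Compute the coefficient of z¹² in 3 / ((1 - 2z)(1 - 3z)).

Partial fractions give a closed form: a_n = (-6)·2^n + (9)·3^n.
At n = 12: a_12 = 4758393.

4758393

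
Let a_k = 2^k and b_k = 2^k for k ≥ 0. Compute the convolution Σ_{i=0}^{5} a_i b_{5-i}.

Write out a_i and b_{5-i} for i = 0,…,5 and sum the products.
Σ = 1·32 + 2·16 + 4·8 + 8·4 + 16·2 + 32·1 = 192.

192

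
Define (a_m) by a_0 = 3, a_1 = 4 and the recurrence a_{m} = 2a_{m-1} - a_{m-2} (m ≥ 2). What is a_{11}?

14

The ordinary generating function has denominator 1 - 2x + x^2.
Iterating the recurrence: a_0,…,a_{11} = 3, 4, 5, 6, 7, 8, 9, 10, 11, 12, 13, 14.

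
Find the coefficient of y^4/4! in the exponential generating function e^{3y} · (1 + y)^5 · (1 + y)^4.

14013

The EGF product rule gives c_4 = Σ_{k_1+k_2+k_3=4} C(4; k_1,k_2,k_3) · ∏ g_i(k_i), where e^{3y} gives (3)^k; (1+y)^5 gives the falling factorial (5)_k; (1+y)^4 gives the falling factorial (4)_k.
g_1(k) for k = 0…4: 1, 3, 9, 27, 81.
g_2(k) for k = 0…4: 1, 5, 20, 60, 120.
g_3(k) for k = 0…4: 1, 4, 12, 24, 24.
First combine the last two factors: h(k) = Σ_j C(k,j)·g_2(j)·g_3(k−j) for k = 0…4: 1, 9, 72, 504, 3024.
c_4 = Σ_k C(4,k)·g_1(k)·h(4−k) = 1·1·3024 + 4·3·504 + 6·9·72 + 4·27·9 + 1·81·1 = 3024 + 6048 + 3888 + 972 + 81 = 14013.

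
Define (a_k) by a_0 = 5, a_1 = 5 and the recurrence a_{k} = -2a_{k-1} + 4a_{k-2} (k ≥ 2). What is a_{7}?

The ordinary generating function has denominator 1 + 2t - 4t^2.
Iterating the recurrence: a_0,…,a_{7} = 5, 5, 10, 0, 40, -80, 320, -960.

-960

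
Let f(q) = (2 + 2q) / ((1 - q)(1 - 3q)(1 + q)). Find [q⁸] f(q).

19682

Partial fractions give a closed form: a_n = (-1)·1^n + (3)·3^n.
At n = 8: a_8 = 19682.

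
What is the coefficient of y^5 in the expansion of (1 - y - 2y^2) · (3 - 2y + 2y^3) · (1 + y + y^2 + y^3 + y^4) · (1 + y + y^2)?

-11

(1 - y - 2y^2) has coefficients 1,-1,-2 for degrees 0…2.
(3 - 2y + 2y^3) has coefficients 3,-2,0,2,0,0 for degrees 0…5.
Multiplying by (1 + y + y^2 + y^3 + y^4) gives running coefficients 3,1,1,3,3,0 for degrees 0…5.
Finally multiplying by (1 + y + y^2), the product of all factors after the first has coefficients 3,4,5,5,7,6 for degrees 0…5.
[y^5] = 1·6 − 1·7 − 2·5 = -11.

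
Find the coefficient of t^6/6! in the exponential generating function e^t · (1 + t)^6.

The EGF product rule gives c_6 = Σ_{k_1+k_2=6} C(6; k_1,k_2) · ∏ g_i(k_i), where e^t gives (1)^k; (1+t)^6 gives the falling factorial (6)_k.
g_1(k) for k = 0…6: 1, 1, 1, 1, 1, 1, 1.
g_2(k) for k = 0…6: 1, 6, 30, 120, 360, 720, 720.
c_6 = Σ_k C(6,k)·g_1(k)·g_2(6−k) = 1·1·720 + 6·1·720 + 15·1·360 + 20·1·120 + 15·1·30 + 6·1·6 + 1·1·1 = 720 + 4320 + 5400 + 2400 + 450 + 36 + 1 = 13327.

13327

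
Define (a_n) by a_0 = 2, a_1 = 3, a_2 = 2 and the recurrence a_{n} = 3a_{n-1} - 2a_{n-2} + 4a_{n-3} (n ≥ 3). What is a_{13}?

312968

The ordinary generating function has denominator 1 - 3y + 2y^2 - 4y^3.
Iterating the recurrence: a_0,…,a_{13} = 2, 3, 2, 8, 32, 88, 232, 648, 1832, 5128, 14312, 40008, 111912, 312968.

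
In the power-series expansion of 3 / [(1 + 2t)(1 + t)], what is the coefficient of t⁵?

-189

The denominator gives the recurrence a_n = −3a_(n−1) − 2a_(n−2) for n ≥ 2; the numerator fixes a_0 = 3, a_1 = -9.
Iterating: 3, -9, 21, -45, 93, -189, so a_5 = -189.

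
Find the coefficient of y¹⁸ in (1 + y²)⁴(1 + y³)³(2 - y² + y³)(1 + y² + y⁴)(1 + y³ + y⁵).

(1 + y²)⁴ has coefficients 1,0,4,0,6,0,4,0,1 for degrees 0…8.
(1 + y³)³ has coefficients 1,0,0,3,0,0,3,0,0,1,0,0,0,0,0,0,0,0,0 for degrees 0…18.
Multiplying by (2 - y² + y³) gives running coefficients 2,0,-1,7,0,-3,9,0,-3,5,0,-1,1,0,0,0,0,0,0 for degrees 0…18.
Multiplying by (1 + y² + y⁴) gives running coefficients 2,0,1,7,1,4,8,4,6,2,6,4,-2,4,1,-1,1,0,0 for degrees 0…18.
Finally multiplying by (1 + y³ + y⁵), the product of all factors after the first has coefficients 2,0,1,9,1,7,15,6,17,11,14,18,4,16,7,3,9,-1,3 for degrees 0…18.
[y¹⁸] = 1·3 + 4·9 + 6·7 + 4·4 + 1·14 = 111.

111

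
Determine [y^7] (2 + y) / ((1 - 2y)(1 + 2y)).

64

The denominator gives the recurrence a_n = 4a_(n−2) for n ≥ 2; the numerator fixes a_0 = 2, a_1 = 1.
Iterating: 2, 1, 8, 4, 32, 16, 128, 64, so a_7 = 64.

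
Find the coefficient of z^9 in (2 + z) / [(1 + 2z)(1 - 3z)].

Partial fractions give a closed form: a_n = (3/5)·(-2)^n + (7/5)·3^n.
At n = 9: a_9 = 27249.

27249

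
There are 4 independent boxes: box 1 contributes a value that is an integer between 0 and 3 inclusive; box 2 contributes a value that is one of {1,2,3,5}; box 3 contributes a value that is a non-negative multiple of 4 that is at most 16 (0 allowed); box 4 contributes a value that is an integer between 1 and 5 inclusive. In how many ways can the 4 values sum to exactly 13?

20

The generating function for the choices is (1 + z + z^2 + z^3)·(z + z^2 + z^3 + z^5)·(1 + z^4 + z^8 + z^12 + z^16)·(z + z^2 + z^3 + z^4 + z^5); the count is [z^13].
(1 + z + z^2 + z^3) has coefficients 1,1,1,1 for degrees 0…3.
(z + z^2 + z^3 + z^5) has coefficients 0,1,1,1,0,1,0,0,0,0,0,0,0,0 for degrees 0…13.
Multiplying by (1 + z^4 + z^8 + z^12 + z^16) gives running coefficients 0,1,1,1,0,2,1,1,0,2,1,1,0,2 for degrees 0…13.
Finally multiplying by (z + z^2 + z^3 + z^4 + z^5), the product of all factors after the first has coefficients 0,0,1,2,3,3,5,5,5,4,6,5,5,4 for degrees 0…13.
[z^13] = 1·4 + 1·5 + 1·5 + 1·6 = 20.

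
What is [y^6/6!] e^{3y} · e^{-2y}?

The EGF product rule gives c_6 = Σ_{k_1+k_2=6} C(6; k_1,k_2) · ∏ g_i(k_i), where e^{3y} gives (3)^k; e^{-2y} gives (-2)^k.
g_1(k) for k = 0…6: 1, 3, 9, 27, 81, 243, 729.
g_2(k) for k = 0…6: 1, -2, 4, -8, 16, -32, 64.
c_6 = Σ_k C(6,k)·g_1(k)·g_2(6−k) = 1·1·64 + 6·3·(-32) + 15·9·16 + 20·27·(-8) + 15·81·4 + 6·243·(-2) + 1·729·1 = 64 − 576 + 2160 − 4320 + 4860 − 2916 + 729 = 1.

1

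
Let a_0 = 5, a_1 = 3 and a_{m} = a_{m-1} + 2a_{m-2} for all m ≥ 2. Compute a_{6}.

173

The ordinary generating function has denominator 1 - x - 2x^2.
Iterating the recurrence: a_0,…,a_{6} = 5, 3, 13, 19, 45, 83, 173.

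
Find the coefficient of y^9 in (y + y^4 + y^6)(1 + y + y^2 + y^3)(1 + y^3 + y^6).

4

(y + y^4 + y^6) has coefficients 0,1,0,0,1,0,1 for degrees 0…6.
(1 + y + y^2 + y^3) has coefficients 1,1,1,1,0,0,0,0,0,0 for degrees 0…9.
Finally multiplying by (1 + y^3 + y^6), the product of all factors after the first has coefficients 1,1,1,2,1,1,2,1,1,1 for degrees 0…9.
[y^9] = 1·1 + 1·1 + 1·2 = 4.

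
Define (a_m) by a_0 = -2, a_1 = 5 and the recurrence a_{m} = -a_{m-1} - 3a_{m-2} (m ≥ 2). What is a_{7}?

-31

The ordinary generating function has denominator 1 + t + 3t^2.
Iterating the recurrence: a_0,…,a_{7} = -2, 5, 1, -16, 13, 35, -74, -31.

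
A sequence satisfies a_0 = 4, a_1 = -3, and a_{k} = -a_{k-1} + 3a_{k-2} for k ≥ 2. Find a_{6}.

348

The ordinary generating function has denominator 1 + y - 3y^2.
Iterating the recurrence: a_0,…,a_{6} = 4, -3, 15, -24, 69, -141, 348.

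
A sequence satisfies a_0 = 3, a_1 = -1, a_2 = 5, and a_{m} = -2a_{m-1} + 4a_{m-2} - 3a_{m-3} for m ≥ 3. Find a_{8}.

9789

The ordinary generating function has denominator 1 + 2z - 4z^2 + 3z^3.
Iterating the recurrence: a_0,…,a_{8} = 3, -1, 5, -23, 69, -245, 835, -2857, 9789.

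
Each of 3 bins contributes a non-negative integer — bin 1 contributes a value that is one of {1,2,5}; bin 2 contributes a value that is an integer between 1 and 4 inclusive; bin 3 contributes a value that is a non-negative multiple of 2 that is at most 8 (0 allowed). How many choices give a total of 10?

6

The generating function for the choices is (x + x² + x⁵)·(x + x² + x³ + x⁴)·(1 + x² + x⁴ + x⁶ + x⁸); the count is [x¹⁰].
(x + x² + x⁵) has coefficients 0,1,1,0,0,1 for degrees 0…5.
(x + x² + x³ + x⁴) has coefficients 0,1,1,1,1,0,0,0,0,0,0 for degrees 0…10.
Finally multiplying by (1 + x² + x⁴ + x⁶ + x⁸), the product of all factors after the first has coefficients 0,1,1,2,2,2,2,2,2,2,2 for degrees 0…10.
[x¹⁰] = 1·2 + 1·2 + 1·2 = 6.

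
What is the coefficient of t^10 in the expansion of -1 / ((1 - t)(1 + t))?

-1

The denominator gives the recurrence a_n = a_(n−2) for n ≥ 2; the numerator fixes a_0 = -1, a_1 = 0.
Iterating: -1, 0, -1, 0, -1, 0, -1, 0, -1, 0, -1, so a_10 = -1.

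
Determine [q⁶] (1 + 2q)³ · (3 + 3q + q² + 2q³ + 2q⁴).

40

(1 + 2q)³ has coefficients 1,6,12,8 for degrees 0…3.
(3 + 3q + q² + 2q³ + 2q⁴) has coefficients 3,3,1,2,2,0,0 for degrees 0…6.
[q⁶] = 1·0 + 6·0 + 12·2 + 8·2 = 40.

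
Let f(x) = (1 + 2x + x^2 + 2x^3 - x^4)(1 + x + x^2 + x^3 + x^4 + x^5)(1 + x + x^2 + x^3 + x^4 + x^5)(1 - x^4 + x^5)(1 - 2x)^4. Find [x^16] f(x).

-84

(1 + 2x + x^2 + 2x^3 - x^4) has coefficients 1,2,1,2,-1 for degrees 0…4.
(1 + x + x^2 + x^3 + x^4 + x^5) has coefficients 1,1,1,1,1,1,0,0,0,0,0,0,0,0,0,0,0 for degrees 0…16.
Multiplying by (1 + x + x^2 + x^3 + x^4 + x^5) gives running coefficients 1,2,3,4,5,6,5,4,3,2,1,0,0,0,0,0,0 for degrees 0…16.
Multiplying by (1 - x^4 + x^5) gives running coefficients 1,2,3,4,4,5,4,3,2,1,2,1,1,1,1,1,0 for degrees 0…16.
Finally multiplying by (1 - 2x)^4, the product of all factors after the first has coefficients 1,-6,11,-4,-4,5,-20,27,-22,9,10,-7,41,-31,17,1,0 for degrees 0…16.
[x^16] = 1·0 + 2·1 + 1·17 + 2·(-31) − 1·41 = -84.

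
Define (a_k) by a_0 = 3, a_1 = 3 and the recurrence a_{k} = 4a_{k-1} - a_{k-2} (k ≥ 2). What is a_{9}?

89043

The ordinary generating function has denominator 1 - 4t + t^2.
Iterating the recurrence: a_0,…,a_{9} = 3, 3, 9, 33, 123, 459, 1713, 6393, 23859, 89043.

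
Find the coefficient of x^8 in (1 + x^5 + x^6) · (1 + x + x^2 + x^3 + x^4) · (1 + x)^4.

(1 + x^5 + x^6) has coefficients 1,0,0,0,0,1,1 for degrees 0…6.
(1 + x + x^2 + x^3 + x^4) has coefficients 1,1,1,1,1,0,0,0,0 for degrees 0…8.
Finally multiplying by (1 + x)^4, the product of all factors after the first has coefficients 1,5,11,15,16,15,11,5,1 for degrees 0…8.
[x^8] = 1·1 + 1·15 + 1·11 = 27.

27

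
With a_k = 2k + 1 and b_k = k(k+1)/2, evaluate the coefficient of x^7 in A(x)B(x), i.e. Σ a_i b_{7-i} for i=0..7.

The convolution is the x^7 coefficient of A(x)B(x).
Σ = 1·28 + 3·21 + 5·15 + 7·10 + 9·6 + 11·3 + 13·1 + 15·0 = 336.

336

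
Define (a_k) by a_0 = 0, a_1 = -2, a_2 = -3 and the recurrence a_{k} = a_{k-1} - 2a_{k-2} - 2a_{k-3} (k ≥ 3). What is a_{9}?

67

The ordinary generating function has denominator 1 - q + 2q^2 + 2q^3.
Iterating the recurrence: a_0,…,a_{9} = 0, -2, -3, 1, 11, 15, -9, -61, -73, 67.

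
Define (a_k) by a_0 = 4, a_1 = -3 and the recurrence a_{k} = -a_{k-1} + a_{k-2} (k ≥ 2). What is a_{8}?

The ordinary generating function has denominator 1 + x - x^2.
Iterating the recurrence: a_0,…,a_{8} = 4, -3, 7, -10, 17, -27, 44, -71, 115.

115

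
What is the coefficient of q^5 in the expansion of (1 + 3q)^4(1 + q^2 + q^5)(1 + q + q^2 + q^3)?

(1 + 3q)^4 has coefficients 1,12,54,108,81 for degrees 0…4.
(1 + q^2 + q^5) has coefficients 1,0,1,0,0,1 for degrees 0…5.
Finally multiplying by (1 + q + q^2 + q^3), the product of all factors after the first has coefficients 1,1,2,2,1,2 for degrees 0…5.
[q^5] = 1·2 + 12·1 + 54·2 + 108·2 + 81·1 = 419.

419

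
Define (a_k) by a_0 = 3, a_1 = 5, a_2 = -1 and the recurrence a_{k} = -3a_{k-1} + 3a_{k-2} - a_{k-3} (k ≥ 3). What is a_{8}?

-11677

The ordinary generating function has denominator 1 + 3y - 3y^2 + y^3.
Iterating the recurrence: a_0,…,a_{8} = 3, 5, -1, 15, -53, 205, -789, 3035, -11677.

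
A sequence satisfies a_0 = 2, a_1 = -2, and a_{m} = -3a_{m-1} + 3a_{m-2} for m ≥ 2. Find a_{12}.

The ordinary generating function has denominator 1 + 3q - 3q^2.
Iterating the recurrence: a_0,…,a_{12} = 2, -2, 12, -42, 162, -612, 2322, -8802, 33372, -126522, 479682, -1818612, 6894882.

6894882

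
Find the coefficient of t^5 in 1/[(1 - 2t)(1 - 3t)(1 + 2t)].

399

Partial fractions give a closed form: a_n = (-1)·2^n + (9/5)·3^n + (1/5)·(-2)^n.
At n = 5: a_5 = 399.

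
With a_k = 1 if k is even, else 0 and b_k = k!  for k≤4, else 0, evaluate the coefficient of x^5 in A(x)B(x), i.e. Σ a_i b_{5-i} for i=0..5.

This is [x^5] in the product of the two ordinary generating functions.
Σ = 1·0 + 0·24 + 1·6 + 0·2 + 1·1 + 0·1 = 7.

7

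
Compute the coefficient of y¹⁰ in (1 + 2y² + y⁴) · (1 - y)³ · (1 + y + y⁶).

7

(1 + 2y² + y⁴) has coefficients 1,0,2,0,1 for degrees 0…4.
(1 - y)³ has coefficients 1,-3,3,-1,0,0,0,0,0,0,0 for degrees 0…10.
Finally multiplying by (1 + y + y⁶), the product of all factors after the first has coefficients 1,-2,0,2,-1,0,1,-3,3,-1,0 for degrees 0…10.
[y¹⁰] = 1·0 + 2·3 + 1·1 = 7.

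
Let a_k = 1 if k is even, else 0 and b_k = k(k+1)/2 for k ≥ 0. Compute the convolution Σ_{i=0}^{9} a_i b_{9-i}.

This is [x^9] in the product of the two ordinary generating functions.
Σ = 1·45 + 0·36 + 1·28 + 0·21 + 1·15 + 0·10 + 1·6 + 0·3 + 1·1 + 0·0 = 95.

95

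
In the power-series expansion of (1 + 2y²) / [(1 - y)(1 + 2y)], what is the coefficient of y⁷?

-127

The denominator gives the recurrence a_n = −a_(n−1) + 2a_(n−2) for n ≥ 3; the numerator fixes a_0 = 1, a_1 = -1, a_2 = 5.
Iterating: 1, -1, 5, -7, 17, -31, 65, -127, so a_7 = -127.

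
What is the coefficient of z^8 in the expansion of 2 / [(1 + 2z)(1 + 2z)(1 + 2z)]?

23040

The denominator gives the recurrence a_n = −6a_(n−1) − 12a_(n−2) − 8a_(n−3) for n ≥ 3; the numerator fixes a_0 = 2, a_1 = -12, a_2 = 48.
Iterating: 2, -12, 48, -160, 480, -1344, 3584, -9216, 23040, so a_8 = 23040.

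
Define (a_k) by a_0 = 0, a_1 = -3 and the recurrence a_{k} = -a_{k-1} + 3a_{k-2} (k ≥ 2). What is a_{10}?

The ordinary generating function has denominator 1 + x - 3x^2.
Iterating the recurrence: a_0,…,a_{10} = 0, -3, 3, -12, 21, -57, 120, -291, 651, -1524, 3477.

3477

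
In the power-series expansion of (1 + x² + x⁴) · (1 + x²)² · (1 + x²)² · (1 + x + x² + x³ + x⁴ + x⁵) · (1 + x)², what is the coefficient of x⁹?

(1 + x² + x⁴) has coefficients 1,0,1,0,1 for degrees 0…4.
(1 + x²)² has coefficients 1,0,2,0,1,0,0,0,0,0 for degrees 0…9.
Multiplying by (1 + x²)² gives running coefficients 1,0,4,0,6,0,4,0,1,0 for degrees 0…9.
Multiplying by (1 + x + x² + x³ + x⁴ + x⁵) gives running coefficients 1,1,5,5,11,11,14,14,11,11 for degrees 0…9.
Finally multiplying by (1 + x)², the product of all factors after the first has coefficients 1,3,8,16,26,38,47,53,53,47 for degrees 0…9.
[x⁹] = 1·47 + 1·53 + 1·38 = 138.

138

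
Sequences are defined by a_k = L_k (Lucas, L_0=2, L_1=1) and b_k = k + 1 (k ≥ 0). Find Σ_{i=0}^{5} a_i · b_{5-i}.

66

Write out a_i and b_{5-i} for i = 0,…,5 and sum the products.
Σ = 2·6 + 1·5 + 3·4 + 4·3 + 7·2 + 11·1 = 66.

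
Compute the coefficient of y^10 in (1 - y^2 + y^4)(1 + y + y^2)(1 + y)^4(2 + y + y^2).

(1 - y^2 + y^4) has coefficients 1,0,-1,0,1 for degrees 0…4.
(1 + y + y^2) has coefficients 1,1,1,0,0,0,0,0,0,0,0 for degrees 0…10.
Multiplying by (1 + y)^4 gives running coefficients 1,5,11,14,11,5,1,0,0,0,0 for degrees 0…10.
Finally multiplying by (2 + y + y^2), the product of all factors after the first has coefficients 2,11,28,44,47,35,18,6,1,0,0 for degrees 0…10.
[y^10] = 1·0 − 1·1 + 1·18 = 17.

17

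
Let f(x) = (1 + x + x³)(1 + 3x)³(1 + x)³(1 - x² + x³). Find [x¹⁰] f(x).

90

(1 + x + x³) has coefficients 1,1,0,1 for degrees 0…3.
(1 + 3x)³ has coefficients 1,9,27,27,0,0,0,0,0,0,0 for degrees 0…10.
Multiplying by (1 + x)³ gives running coefficients 1,12,57,136,171,108,27,0,0,0,0 for degrees 0…10.
Finally multiplying by (1 - x² + x³), the product of all factors after the first has coefficients 1,12,56,125,126,29,-8,63,81,27,0 for degrees 0…10.
[x¹⁰] = 1·0 + 1·27 + 1·63 = 90.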